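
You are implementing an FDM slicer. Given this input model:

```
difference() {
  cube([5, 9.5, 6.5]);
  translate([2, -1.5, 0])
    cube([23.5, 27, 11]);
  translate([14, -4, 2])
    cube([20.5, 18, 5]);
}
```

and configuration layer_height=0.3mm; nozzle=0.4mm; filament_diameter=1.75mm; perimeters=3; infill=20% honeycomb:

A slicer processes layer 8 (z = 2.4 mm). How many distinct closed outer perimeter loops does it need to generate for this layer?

1

At z = 2.4 mm: the cube (footprint 5×9.5) is included at this height; the cube at (2, -1.5) is present — its section is the full 23.5×27 rectangle; the cube at (14, -4) (footprint 20.5×18) is included at this height; Subtracting the remaining from the first: starting from the 5×9.5 cube, the 23.5×27 cube at (2, -1.5) partially overlaps it — only the 28.50 mm² overlap (of its 634.50 mm²) is removed, clipping the outline; the 20.5×18 cube at (14, -4) misses the remaining region (no effect) — 1 connected region. The result has 1 disconnected region.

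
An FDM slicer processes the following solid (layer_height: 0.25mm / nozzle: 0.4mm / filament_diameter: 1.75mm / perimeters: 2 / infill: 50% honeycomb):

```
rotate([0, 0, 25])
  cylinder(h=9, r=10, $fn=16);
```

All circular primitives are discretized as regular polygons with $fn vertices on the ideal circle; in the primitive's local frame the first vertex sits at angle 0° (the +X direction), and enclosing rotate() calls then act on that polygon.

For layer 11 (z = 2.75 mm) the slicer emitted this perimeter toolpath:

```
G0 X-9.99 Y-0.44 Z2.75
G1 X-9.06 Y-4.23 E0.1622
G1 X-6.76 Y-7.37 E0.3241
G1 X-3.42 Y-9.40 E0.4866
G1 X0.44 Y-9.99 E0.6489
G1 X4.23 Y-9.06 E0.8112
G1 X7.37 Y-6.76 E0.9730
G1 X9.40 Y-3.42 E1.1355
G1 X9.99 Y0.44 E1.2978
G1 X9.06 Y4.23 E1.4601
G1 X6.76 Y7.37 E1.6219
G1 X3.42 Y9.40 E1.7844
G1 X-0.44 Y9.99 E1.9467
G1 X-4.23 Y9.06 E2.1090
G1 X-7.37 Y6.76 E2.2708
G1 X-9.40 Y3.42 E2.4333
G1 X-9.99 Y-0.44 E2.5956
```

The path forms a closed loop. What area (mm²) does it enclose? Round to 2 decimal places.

Apply the shoelace formula to the sequence of (X, Y) vertices; enclosed area = 306.18 mm².

306.18 mm²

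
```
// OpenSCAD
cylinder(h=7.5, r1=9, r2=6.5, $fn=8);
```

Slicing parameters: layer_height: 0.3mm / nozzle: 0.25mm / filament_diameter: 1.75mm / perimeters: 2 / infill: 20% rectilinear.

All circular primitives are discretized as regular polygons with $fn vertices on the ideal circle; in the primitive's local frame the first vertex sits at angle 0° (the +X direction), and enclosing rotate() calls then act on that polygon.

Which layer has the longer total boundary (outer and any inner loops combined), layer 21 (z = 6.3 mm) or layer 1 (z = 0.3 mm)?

layer 1 (z = 0.3 mm)

Layer 21 (z = 6.3): the cone (r1=9→r2=6.5) has section circumradius 6.900 here — a regular 8-gon (perimeter = 2·8·6.900·sin(180°/8) = 42.25 mm). So its perimeter = 42.25 mm. Layer 1 (z = 0.3): the cone: at t=0.040 of its height the radius interpolates to r₁+(r₂−r₁)t = 8.900, giving a regular 8-gon of that circumradius (perimeter = 2·8·8.900·sin(180°/8) = 54.49 mm). So its perimeter = 54.49 mm. Layer 1 is larger (54.49 vs 42.25 mm).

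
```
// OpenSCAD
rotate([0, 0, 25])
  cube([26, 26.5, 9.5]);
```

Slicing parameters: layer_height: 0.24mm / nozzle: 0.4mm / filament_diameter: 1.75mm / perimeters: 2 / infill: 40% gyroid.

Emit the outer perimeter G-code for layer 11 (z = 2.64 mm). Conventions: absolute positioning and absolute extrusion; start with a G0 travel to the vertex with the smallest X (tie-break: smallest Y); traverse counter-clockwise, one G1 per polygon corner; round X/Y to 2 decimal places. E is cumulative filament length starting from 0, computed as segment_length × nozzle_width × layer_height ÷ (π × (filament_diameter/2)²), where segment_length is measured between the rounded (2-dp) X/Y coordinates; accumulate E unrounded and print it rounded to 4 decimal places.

G0 X-11.20 Y24.02 Z2.64
G1 X0.00 Y0.00 E1.0578
G1 X23.56 Y10.99 E2.0954
G1 X12.36 Y35.01 E3.1532
G1 X-11.20 Y24.02 E4.1908

At z = 2.64 mm: the cube (footprint 26×26.5) is included at this height; (whole slice rotated 25° about Z — lengths, areas and connectivity unchanged). The outline is a single polygon with 4 vertices. Extrusion per mm of travel: 0.4 × 0.24 / (π × 0.875²) = 0.039912. Accumulating E over each segment gives final E = 4.1908.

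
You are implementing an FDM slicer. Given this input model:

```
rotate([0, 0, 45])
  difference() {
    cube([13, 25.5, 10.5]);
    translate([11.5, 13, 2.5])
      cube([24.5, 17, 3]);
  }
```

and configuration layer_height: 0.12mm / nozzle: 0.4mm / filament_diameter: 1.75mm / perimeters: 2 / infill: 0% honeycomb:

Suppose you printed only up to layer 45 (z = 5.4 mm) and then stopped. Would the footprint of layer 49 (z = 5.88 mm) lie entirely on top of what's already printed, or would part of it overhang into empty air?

Compare the two slices. At z = 5.4: the cube is present — its section is the full 13×25.5 rectangle (area 331.50 mm²); the cube at (11.5, 13) (footprint 24.5×17) is included at this height (area 416.50 mm²); Taking the first minus the rest: starting from the 13×25.5 cube (331.50 mm²), the 24.5×17 cube at (11.5, 13) partially overlaps it — only the 18.75 mm² overlap (of its 416.50 mm²) is removed, clipping the outline — area = 312.75 mm²; (whole slice rotated 45° about Z — lengths, areas and connectivity unchanged). At z = 5.88: the cube (footprint 13×25.5) is included at this height (area 331.50 mm²); the cube at (11.5, 13) is not intersected at this z (z outside [2.5, 5.5]); Subtracting the remaining from the first: none of the subtracted shapes is present at this height, so the 13×25.5 cube is unchanged — area = 331.50 mm²; (rotated 45° about Z; rotation is an isometry so areas/perimeters/island counts are preserved). Checking containment: at z = 5.88 the cross-section extends beyond the z = 5.4 cross-section by about 18.75 mm².

part overhangs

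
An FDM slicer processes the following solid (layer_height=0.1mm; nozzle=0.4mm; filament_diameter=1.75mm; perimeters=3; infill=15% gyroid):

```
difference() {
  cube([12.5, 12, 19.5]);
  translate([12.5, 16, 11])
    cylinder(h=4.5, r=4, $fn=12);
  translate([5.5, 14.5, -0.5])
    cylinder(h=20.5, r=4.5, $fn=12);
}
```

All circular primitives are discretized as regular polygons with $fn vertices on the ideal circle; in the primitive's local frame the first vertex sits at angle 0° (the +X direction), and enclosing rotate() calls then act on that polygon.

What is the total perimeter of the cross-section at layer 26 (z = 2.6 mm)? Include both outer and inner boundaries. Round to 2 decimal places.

50.32 mm

At z = 2.6 mm: the 12.5×12 cube contributes its full rectangle (perimeter 49.00 mm); the cylinder at (12.5, 16) does not reach this height (z outside [11, 15.5]); the r=4.5 cylinder at (5.5, 14.5) contributes a regular 12-gon of circumradius 4.5 (perimeter = 2·12·4.500·sin(180°/12) = 27.95 mm); Taking the first minus the rest: starting from the 12.5×12 cube, the r=4.5 cylinder at (5.5, 14.5) partially overlaps it — only the 9.60 mm² overlap (of its 60.75 mm²) is removed, clipping the outline — boundary = 50.32 mm. Overall, the cross-section is a single solid region. Total boundary length (outer) = 50.32 mm.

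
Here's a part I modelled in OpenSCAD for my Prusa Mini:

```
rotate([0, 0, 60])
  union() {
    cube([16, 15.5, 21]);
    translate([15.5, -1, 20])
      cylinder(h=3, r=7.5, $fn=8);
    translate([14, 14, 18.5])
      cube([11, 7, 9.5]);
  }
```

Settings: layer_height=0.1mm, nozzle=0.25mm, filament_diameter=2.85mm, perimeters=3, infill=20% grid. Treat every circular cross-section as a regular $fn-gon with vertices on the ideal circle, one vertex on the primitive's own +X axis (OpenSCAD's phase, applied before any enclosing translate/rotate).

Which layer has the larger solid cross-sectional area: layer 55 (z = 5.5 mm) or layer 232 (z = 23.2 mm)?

layer 55 (z = 5.5 mm)

Layer 55 (z = 5.5): the cube is present — its section is the full 16×15.5 rectangle (area 248.00 mm²); the cylinder at (15.5, -1) is absent (z outside [20, 23]); the cube at (14, 14) does not reach this height (z outside [18.5, 28]); Taking the union: only the 16×15.5 cube is present, so the union is just that shape — area = 248.00 mm²; (rotated 60° about Z; rotation is an isometry so areas/perimeters/island counts are preserved). So its area = 248.00 mm². Layer 232 (z = 23.2): the cube is not intersected at this z (z outside [0, 21]); the cylinder at (15.5, -1) is not intersected at this z (z outside [20, 23]); the cube at (14, 14) (footprint 11×7) is included at this height (area 77.00 mm²); Taking the union: only the 11×7 cube at (14, 14) is present, so the union is just that shape — area = 77.00 mm²; (rotated 60° about Z; rotation is an isometry so areas/perimeters/island counts are preserved). So its area = 77.00 mm². Layer 55 is larger (248.00 vs 77.00 mm²).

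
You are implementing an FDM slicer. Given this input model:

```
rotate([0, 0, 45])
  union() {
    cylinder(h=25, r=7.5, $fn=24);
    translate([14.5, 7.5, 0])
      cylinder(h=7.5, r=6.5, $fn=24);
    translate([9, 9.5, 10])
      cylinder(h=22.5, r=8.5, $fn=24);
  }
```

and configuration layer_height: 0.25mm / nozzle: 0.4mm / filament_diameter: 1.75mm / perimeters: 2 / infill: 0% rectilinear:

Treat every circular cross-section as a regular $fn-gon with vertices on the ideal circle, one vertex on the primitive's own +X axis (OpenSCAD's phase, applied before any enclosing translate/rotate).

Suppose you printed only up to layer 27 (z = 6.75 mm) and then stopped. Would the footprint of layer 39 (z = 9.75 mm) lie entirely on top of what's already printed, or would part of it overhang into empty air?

entirely on top

Compare the two slices. At z = 6.75: the cylinder: section is a regular 24-gon, circumradius r=7.5 (area = (24/2)·7.500²·sin(360°/24) = 174.70 mm²); the cylinder at (14.5, 7.5): section is a regular 24-gon, circumradius r=6.5 (area = (24/2)·6.500²·sin(360°/24) = 131.22 mm²); the cylinder at (9, 9.5) is not intersected at this z (z outside [10, 32.5]); Merging all regions: the 2 present regions are separate (no shared area or edge), so areas and boundary lengths simply add and each stays a separate island — area = 305.92 mm²; (whole slice rotated 45° about Z — lengths, areas and connectivity unchanged). At z = 9.75: the r=7.5 cylinder contributes a regular 24-gon of circumradius 7.5 (area = (24/2)·7.500²·sin(360°/24) = 174.70 mm²); the cylinder at (14.5, 7.5) does not reach this height (z outside [0, 7.5]); the cylinder at (9, 9.5) is absent (z outside [10, 32.5]); Merging all regions: only the r=7.5 cylinder is present, so the union is just that shape — area = 174.70 mm²; (rotated 45° about Z; rotation is an isometry so areas/perimeters/island counts are preserved). Checking containment: the cross-section at z = 9.75 is a subset of the cross-section at z = 6.75.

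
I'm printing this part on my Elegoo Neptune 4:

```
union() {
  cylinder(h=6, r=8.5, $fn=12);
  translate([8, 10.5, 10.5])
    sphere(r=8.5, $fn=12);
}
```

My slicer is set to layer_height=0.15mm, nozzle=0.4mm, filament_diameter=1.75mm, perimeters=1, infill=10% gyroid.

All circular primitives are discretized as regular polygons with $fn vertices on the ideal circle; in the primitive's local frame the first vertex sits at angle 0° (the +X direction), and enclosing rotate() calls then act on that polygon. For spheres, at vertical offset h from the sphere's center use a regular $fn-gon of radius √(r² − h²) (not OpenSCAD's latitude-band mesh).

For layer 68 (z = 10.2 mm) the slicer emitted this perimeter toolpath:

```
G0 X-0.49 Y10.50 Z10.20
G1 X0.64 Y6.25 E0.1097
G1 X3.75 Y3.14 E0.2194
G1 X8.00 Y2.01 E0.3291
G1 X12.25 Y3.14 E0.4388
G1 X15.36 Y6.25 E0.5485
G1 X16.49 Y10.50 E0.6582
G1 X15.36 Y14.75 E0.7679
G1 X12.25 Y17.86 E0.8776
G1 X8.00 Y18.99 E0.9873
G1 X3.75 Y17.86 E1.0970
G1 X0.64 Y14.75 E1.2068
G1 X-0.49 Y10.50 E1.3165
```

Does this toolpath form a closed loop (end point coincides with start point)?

yes

Start point (G0): (-0.49, 10.50). End point (last G1): the path returns to the start — closed.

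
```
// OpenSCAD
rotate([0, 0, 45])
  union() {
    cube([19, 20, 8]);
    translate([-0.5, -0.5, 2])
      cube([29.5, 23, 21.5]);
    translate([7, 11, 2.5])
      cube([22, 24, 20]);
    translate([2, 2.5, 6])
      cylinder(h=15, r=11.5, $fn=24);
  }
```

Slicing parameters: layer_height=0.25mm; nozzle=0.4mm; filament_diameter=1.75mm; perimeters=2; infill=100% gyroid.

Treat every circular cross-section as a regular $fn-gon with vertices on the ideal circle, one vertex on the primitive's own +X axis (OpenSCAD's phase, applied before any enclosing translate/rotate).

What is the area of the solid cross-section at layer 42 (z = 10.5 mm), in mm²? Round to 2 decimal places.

1191.81 mm²

At z = 10.5 mm: the cube does not reach this height (z outside [0, 8]); the 29.5×23 cube at (-0.5, -0.5) contributes its full rectangle (area 678.50 mm²); the cube at (7, 11) is present — its section is the full 22×24 rectangle (area 528.00 mm²); the r=11.5 cylinder at (2, 2.5) contributes a regular 24-gon of circumradius 11.5 (area = (24/2)·11.500²·sin(360°/24) = 410.75 mm²); Combining (union): the regions partially overlap — summed areas 1617.25 mm² minus the doubly-counted overlap 425.43 mm² gives 1191.81 mm² — area = 1191.81 mm²; (whole slice rotated 45° about Z — lengths, areas and connectivity unchanged). Overall, the cross-section is a single solid region. Net area = 1191.81 mm².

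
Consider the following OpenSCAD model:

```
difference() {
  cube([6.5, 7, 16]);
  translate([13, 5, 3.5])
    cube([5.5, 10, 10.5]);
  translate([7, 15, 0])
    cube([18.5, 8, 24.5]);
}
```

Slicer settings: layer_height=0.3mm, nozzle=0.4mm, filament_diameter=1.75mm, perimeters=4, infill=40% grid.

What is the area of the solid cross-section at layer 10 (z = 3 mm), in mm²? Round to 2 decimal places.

45.50 mm²

At z = 3 mm: the 6.5×7 cube contributes its full rectangle (area 45.50 mm²); the cube at (13, 5) is not intersected at this z (z outside [3.5, 14]); the cube at (7, 15) (footprint 18.5×8) is included at this height (area 148.00 mm²); After the difference (first − rest): starting from the 6.5×7 cube (45.50 mm²), the 18.5×8 cube at (7, 15) misses the remaining region (no effect) — area = 45.50 mm². Overall, the cross-section is a single solid region. Net area = 45.50 mm².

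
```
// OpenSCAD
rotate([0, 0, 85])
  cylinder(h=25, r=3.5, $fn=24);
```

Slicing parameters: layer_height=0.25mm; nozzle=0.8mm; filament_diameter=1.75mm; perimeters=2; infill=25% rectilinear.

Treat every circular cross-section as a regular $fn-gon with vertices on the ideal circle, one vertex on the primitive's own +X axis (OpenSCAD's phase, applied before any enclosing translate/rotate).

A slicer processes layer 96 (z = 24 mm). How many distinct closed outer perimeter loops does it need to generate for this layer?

At z = 24 mm: the r=3.5 cylinder gives a regular 24-gon of circumradius 3.5 (constant along its height); (whole slice rotated 85° about Z — lengths, areas and connectivity unchanged). The result has 1 disconnected region.

1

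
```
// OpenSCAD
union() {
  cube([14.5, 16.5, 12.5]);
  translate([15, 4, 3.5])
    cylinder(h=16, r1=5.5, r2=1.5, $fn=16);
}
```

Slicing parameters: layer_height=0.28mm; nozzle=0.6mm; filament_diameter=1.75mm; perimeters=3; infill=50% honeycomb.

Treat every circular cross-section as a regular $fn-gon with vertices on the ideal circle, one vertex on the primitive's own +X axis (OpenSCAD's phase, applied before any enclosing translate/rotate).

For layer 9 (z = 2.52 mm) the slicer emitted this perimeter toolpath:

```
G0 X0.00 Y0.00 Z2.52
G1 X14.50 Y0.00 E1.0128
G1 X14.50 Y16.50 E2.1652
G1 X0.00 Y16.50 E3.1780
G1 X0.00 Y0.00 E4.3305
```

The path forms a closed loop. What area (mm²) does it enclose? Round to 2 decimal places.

Apply the shoelace formula to the sequence of (X, Y) vertices; enclosed area = 239.25 mm².

239.25 mm²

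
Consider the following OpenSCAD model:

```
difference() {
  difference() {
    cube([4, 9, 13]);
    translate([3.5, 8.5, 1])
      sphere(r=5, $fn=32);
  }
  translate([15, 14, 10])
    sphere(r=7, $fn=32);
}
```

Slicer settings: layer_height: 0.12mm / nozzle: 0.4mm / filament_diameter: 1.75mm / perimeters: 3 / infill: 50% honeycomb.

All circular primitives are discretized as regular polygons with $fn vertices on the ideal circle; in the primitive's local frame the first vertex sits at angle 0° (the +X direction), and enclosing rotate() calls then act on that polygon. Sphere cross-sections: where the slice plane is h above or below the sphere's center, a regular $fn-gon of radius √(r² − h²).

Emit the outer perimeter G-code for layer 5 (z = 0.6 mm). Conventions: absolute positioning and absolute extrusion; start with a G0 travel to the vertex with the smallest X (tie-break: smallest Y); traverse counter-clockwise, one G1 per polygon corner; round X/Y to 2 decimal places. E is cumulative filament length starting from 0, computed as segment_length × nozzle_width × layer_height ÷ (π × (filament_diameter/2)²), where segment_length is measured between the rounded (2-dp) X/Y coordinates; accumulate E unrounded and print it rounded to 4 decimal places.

G0 X0.00 Y0.00 Z0.60
G1 X4.00 Y0.00 E0.0798
G1 X4.00 Y3.57 E0.1511
G1 X3.50 Y3.52 E0.1611
G1 X2.53 Y3.61 E0.1805
G1 X1.59 Y3.90 E0.2002
G1 X0.73 Y4.36 E0.2196
G1 X0.00 Y4.96 E0.2385
G1 X0.00 Y0.00 E0.3375

At z = 0.6 mm: the cube is present — its section is the full 4×9 rectangle; the r=5 sphere at (3.5, 8.5) contributes a regular 32-gon of circumradius √(5²−0.4²) = 4.984; After the difference (first − rest): starting from the 4×9 cube, the r=5 sphere at (3.5, 8.5) partially overlaps it — only the 20.30 mm² overlap (of its 77.54 mm²) is removed, clipping the outline — 1 connected region; the sphere at (15, 14) is absent (|z−center|=9.400 > r=7); Taking the first minus the rest: none of the subtracted shapes is present at this height, so that combined region is unchanged — 1 connected region. The outline is a single polygon with 8 vertices. Extrusion per mm of travel: 0.4 × 0.12 / (π × 0.875²) = 0.019956. Accumulating E over each segment gives final E = 0.3375.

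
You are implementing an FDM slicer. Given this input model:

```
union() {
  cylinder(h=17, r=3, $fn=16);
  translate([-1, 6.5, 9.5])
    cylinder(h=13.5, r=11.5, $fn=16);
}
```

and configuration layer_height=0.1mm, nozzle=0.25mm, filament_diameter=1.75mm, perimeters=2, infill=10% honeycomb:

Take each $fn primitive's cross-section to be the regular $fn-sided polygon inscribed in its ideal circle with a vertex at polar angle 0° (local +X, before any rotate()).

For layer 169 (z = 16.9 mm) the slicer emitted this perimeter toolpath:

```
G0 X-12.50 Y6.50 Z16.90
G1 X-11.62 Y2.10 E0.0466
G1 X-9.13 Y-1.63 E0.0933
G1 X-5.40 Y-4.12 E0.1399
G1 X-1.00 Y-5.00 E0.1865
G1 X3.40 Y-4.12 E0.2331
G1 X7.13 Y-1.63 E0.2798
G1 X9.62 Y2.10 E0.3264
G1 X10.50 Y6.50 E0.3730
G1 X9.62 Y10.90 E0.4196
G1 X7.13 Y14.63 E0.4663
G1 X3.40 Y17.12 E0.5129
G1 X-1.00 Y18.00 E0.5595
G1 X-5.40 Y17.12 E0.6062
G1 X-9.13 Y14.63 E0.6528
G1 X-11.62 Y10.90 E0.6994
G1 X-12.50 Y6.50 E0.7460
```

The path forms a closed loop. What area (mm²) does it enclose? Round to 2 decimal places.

404.67 mm²

Apply the shoelace formula to the sequence of (X, Y) vertices; enclosed area = 404.67 mm².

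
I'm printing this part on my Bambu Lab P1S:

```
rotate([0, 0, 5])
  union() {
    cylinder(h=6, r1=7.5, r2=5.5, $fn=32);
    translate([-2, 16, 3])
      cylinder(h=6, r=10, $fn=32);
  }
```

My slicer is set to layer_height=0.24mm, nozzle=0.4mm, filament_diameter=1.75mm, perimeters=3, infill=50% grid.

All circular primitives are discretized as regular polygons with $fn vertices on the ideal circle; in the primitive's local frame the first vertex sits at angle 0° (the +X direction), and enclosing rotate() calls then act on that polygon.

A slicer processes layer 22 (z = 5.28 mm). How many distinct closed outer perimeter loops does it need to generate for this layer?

2

At z = 5.28 mm: the cone contributes a regular 32-gon of circumradius 5.740 (interpolated between r1=7.5 and r2=5.5 at t=0.880); the r=10 cylinder at (-2, 16) gives a regular 32-gon of circumradius 10 (constant along its height); Combining (union): the 2 present regions are separate (no shared area or edge), so areas and boundary lengths simply add and each stays a separate island — 2 connected regions; (rotated 5° about Z; rotation is an isometry so areas/perimeters/island counts are preserved). The result has 2 disconnected regions.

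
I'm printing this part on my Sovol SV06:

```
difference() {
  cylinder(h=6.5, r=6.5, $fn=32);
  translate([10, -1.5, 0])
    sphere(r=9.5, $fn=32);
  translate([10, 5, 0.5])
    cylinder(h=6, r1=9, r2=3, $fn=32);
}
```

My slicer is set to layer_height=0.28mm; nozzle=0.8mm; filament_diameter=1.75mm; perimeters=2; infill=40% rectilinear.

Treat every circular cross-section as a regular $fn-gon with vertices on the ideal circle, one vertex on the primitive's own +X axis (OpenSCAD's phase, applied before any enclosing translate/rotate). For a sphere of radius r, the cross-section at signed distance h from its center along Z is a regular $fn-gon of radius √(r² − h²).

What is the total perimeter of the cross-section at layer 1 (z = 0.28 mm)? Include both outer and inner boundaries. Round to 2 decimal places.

38.72 mm

At z = 0.28 mm: the cylinder: section is a regular 32-gon, circumradius r=6.5 (perimeter = 2·32·6.500·sin(180°/32) = 40.78 mm); the r=9.5 sphere at (10, -1.5) slices to a regular 32-gon of circumradius 9.496 (√(r²−h²) with h=0.28 from center) (perimeter = 2·32·9.496·sin(180°/32) = 59.57 mm); the cone at (10, 5) does not reach this height (z outside [0.5, 6.5]); Taking the first minus the rest: starting from the r=6.5 cylinder, the r=9.5 sphere at (10, -1.5) partially overlaps it — only the 48.50 mm² overlap (of its 281.47 mm²) is removed, clipping the outline — boundary = 38.72 mm. Overall, the cross-section is a single solid region. Total boundary length (outer) = 38.72 mm.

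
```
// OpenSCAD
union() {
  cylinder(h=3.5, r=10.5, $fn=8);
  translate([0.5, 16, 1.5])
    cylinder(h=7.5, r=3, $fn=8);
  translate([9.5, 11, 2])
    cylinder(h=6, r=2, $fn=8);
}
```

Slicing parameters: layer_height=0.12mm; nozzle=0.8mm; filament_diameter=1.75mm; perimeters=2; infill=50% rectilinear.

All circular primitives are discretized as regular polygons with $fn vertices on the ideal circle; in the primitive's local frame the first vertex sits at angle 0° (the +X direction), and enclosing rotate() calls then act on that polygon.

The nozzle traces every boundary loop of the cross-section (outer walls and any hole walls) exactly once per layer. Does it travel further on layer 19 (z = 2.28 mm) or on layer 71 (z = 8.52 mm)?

Layer 19 (z = 2.28): the r=10.5 cylinder contributes a regular 8-gon of circumradius 10.5 (perimeter = 2·8·10.500·sin(180°/8) = 64.29 mm); the r=3 cylinder at (0.5, 16) contributes a regular 8-gon of circumradius 3 (perimeter = 2·8·3.000·sin(180°/8) = 18.37 mm); the r=2 cylinder at (9.5, 11) contributes a regular 8-gon of circumradius 2 (perimeter = 2·8·2.000·sin(180°/8) = 12.25 mm); Taking the union: the 3 present regions are separate (no shared area or edge), so areas and boundary lengths simply add and each stays a separate island — boundary = 94.91 mm. So its perimeter = 94.91 mm. Layer 71 (z = 8.52): the cylinder is not intersected at this z (z outside [0, 3.5]); the cylinder at (0.5, 16): section is a regular 8-gon, circumradius r=3 (perimeter = 2·8·3.000·sin(180°/8) = 18.37 mm); the cylinder at (9.5, 11) is absent (z outside [2, 8]); Merging all regions: only the r=3 cylinder at (0.5, 16) is present, so the union is just that shape — boundary = 18.37 mm. So its perimeter = 18.37 mm. Layer 19 is larger (94.91 vs 18.37 mm).

layer 19 (z = 2.28 mm)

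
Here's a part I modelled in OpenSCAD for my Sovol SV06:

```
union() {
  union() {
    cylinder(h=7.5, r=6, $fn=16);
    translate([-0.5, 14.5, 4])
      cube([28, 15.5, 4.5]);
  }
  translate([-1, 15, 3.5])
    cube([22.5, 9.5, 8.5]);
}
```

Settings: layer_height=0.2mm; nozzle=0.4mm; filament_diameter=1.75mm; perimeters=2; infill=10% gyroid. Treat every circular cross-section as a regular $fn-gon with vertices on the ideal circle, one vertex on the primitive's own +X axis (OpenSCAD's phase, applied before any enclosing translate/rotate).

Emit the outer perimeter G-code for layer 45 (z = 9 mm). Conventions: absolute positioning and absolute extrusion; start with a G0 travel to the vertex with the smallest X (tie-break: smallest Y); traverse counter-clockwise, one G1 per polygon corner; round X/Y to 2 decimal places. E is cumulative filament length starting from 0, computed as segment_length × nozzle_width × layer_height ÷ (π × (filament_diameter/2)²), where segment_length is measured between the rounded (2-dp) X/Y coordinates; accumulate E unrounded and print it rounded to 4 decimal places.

G0 X-1.00 Y15.00 Z9.00
G1 X21.50 Y15.00 E0.7484
G1 X21.50 Y24.50 E1.0643
G1 X-1.00 Y24.50 E1.8127
G1 X-1.00 Y15.00 E2.1286

At z = 9 mm: the cylinder is not intersected at this z (z outside [0, 7.5]); the cube at (-0.5, 14.5) does not reach this height (z outside [4, 8.5]); Merging all regions: nothing is present at this height; the cube at (-1, 15) is present — its section is the full 22.5×9.5 rectangle; Combining (union): only the 22.5×9.5 cube at (-1, 15) is present, so the union is just that shape — 1 connected region. The outline is a single polygon with 4 vertices. Extrusion per mm of travel: 0.4 × 0.2 / (π × 0.875²) = 0.033260. Accumulating E over each segment gives final E = 2.1286.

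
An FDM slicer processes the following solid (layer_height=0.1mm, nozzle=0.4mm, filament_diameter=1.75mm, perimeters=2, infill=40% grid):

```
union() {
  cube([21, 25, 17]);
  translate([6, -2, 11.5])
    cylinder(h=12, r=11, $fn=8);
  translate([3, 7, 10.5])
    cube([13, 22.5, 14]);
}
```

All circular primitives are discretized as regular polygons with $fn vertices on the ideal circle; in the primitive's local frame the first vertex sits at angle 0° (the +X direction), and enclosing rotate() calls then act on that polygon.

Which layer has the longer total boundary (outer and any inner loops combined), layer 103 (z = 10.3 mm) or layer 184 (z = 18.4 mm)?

Layer 103 (z = 10.3): the 21×25 cube contributes its full rectangle (perimeter 92.00 mm); the cylinder at (6, -2) is not intersected at this z (z outside [11.5, 23.5]); the cube at (3, 7) is not intersected at this z (z outside [10.5, 24.5]); Combining (union): only the 21×25 cube is present, so the union is just that shape — boundary = 92.00 mm. So its perimeter = 92.00 mm. Layer 184 (z = 18.4): the cube does not reach this height (z outside [0, 17]); the cylinder at (6, -2): section is a regular 8-gon, circumradius r=11 (perimeter = 2·8·11.000·sin(180°/8) = 67.35 mm); the 13×22.5 cube at (3, 7) contributes its full rectangle (perimeter 71.00 mm); Combining (union): the regions partially overlap (shared area 8.96 mm²), so the edge portions inside another operand are dropped and the merged outline is re-measured after clipping — boundary = 121.29 mm. So its perimeter = 121.29 mm. Layer 184 is larger (121.29 vs 92.00 mm).

layer 184 (z = 18.4 mm)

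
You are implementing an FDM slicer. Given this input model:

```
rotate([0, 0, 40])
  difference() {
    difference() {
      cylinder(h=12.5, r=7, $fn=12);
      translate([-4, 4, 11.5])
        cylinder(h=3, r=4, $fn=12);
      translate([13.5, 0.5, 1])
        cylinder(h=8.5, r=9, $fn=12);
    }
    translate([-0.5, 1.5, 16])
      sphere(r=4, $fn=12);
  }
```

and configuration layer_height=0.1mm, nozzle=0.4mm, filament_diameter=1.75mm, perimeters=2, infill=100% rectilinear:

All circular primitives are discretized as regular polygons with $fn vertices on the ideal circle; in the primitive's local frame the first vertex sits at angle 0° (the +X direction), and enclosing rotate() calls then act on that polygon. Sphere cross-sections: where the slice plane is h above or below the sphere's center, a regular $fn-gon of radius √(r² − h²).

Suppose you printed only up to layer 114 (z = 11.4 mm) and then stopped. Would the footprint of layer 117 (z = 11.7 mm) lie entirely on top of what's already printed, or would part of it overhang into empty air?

Compare the two slices. At z = 11.4: the r=7 cylinder contributes a regular 12-gon of circumradius 7 (area = (12/2)·7.000²·sin(360°/12) = 147.00 mm²); the cylinder at (-4, 4) is absent (z outside [11.5, 14.5]); the cylinder at (13.5, 0.5) is not intersected at this z (z outside [1, 9.5]); After the difference (first − rest): none of the subtracted shapes is present at this height, so the r=7 cylinder is unchanged — area = 147.00 mm²; the sphere at (-0.5, 1.5) is not intersected at this z (|z−center|=4.600 > r=4); Subtracting the remaining from the first: none of the subtracted shapes is present at this height, so that combined region is unchanged — area = 147.00 mm²; (rotated 40° about Z; rotation is an isometry so areas/perimeters/island counts are preserved). At z = 11.7: the r=7 cylinder contributes a regular 12-gon of circumradius 7 (area = (12/2)·7.000²·sin(360°/12) = 147.00 mm²); the cylinder at (-4, 4): section is a regular 12-gon, circumradius r=4 (area = (12/2)·4.000²·sin(360°/12) = 48.00 mm²); the cylinder at (13.5, 0.5) is absent (z outside [1, 9.5]); Subtracting the remaining from the first: starting from the r=7 cylinder (147.00 mm²), the r=4 cylinder at (-4, 4) partially overlaps it — only the 30.10 mm² overlap (of its 48.00 mm²) is removed, clipping the outline — area = 116.90 mm²; the sphere at (-0.5, 1.5) is absent (|z−center|=4.300 > r=4); Taking the first minus the rest: none of the subtracted shapes is present at this height, so that combined region is unchanged — area = 116.90 mm²; (rotated 40° about Z; rotation is an isometry so areas/perimeters/island counts are preserved). Checking containment: the cross-section at z = 11.7 is a subset of the cross-section at z = 11.4.

entirely on top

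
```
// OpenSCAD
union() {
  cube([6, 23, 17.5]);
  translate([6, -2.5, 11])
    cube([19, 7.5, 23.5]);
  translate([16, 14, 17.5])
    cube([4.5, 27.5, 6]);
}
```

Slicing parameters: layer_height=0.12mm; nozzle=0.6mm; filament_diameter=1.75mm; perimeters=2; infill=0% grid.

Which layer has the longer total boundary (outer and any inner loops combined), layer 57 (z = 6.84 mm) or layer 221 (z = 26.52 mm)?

layer 57 (z = 6.84 mm)

Layer 57 (z = 6.84): the cube (footprint 6×23) is included at this height (perimeter 58.00 mm); the cube at (6, -2.5) does not reach this height (z outside [11, 34.5]); the cube at (16, 14) is absent (z outside [17.5, 23.5]); Taking the union: only the 6×23 cube is present, so the union is just that shape — boundary = 58.00 mm. So its perimeter = 58.00 mm. Layer 221 (z = 26.52): the cube is absent (z outside [0, 17.5]); the 19×7.5 cube at (6, -2.5) contributes its full rectangle (perimeter 53.00 mm); the cube at (16, 14) is absent (z outside [17.5, 23.5]); Combining (union): only the 19×7.5 cube at (6, -2.5) is present, so the union is just that shape — boundary = 53.00 mm. So its perimeter = 53.00 mm. Layer 57 is larger (58.00 vs 53.00 mm).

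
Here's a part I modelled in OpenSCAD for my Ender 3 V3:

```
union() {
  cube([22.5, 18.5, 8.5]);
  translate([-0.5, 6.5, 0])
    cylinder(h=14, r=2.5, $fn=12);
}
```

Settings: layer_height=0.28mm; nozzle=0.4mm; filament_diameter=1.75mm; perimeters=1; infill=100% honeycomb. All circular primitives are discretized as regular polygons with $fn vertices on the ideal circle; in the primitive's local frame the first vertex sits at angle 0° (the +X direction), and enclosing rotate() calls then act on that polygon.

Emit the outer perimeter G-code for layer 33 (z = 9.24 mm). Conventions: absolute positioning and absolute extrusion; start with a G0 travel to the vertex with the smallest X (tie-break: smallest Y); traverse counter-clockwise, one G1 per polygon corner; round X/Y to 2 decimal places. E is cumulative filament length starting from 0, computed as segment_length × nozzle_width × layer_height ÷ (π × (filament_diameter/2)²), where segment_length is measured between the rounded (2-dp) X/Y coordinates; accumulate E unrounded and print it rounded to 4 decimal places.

At z = 9.24 mm: the cube is not intersected at this z (z outside [0, 8.5]); the r=2.5 cylinder at (-0.5, 6.5) gives a regular 12-gon of circumradius 2.5 (constant along its height); Merging all regions: only the r=2.5 cylinder at (-0.5, 6.5) is present, so the union is just that shape — 1 connected region. The outline is a single polygon with 12 vertices. Extrusion per mm of travel: 0.4 × 0.28 / (π × 0.875²) = 0.046564. Accumulating E over each segment gives final E = 0.7239.

G0 X-3.00 Y6.50 Z9.24
G1 X-2.67 Y5.25 E0.0602
G1 X-1.75 Y4.33 E0.1208
G1 X-0.50 Y4.00 E0.1810
G1 X0.75 Y4.33 E0.2412
G1 X1.67 Y5.25 E0.3018
G1 X2.00 Y6.50 E0.3620
G1 X1.67 Y7.75 E0.4222
G1 X0.75 Y8.67 E0.4827
G1 X-0.50 Y9.00 E0.5429
G1 X-1.75 Y8.67 E0.6031
G1 X-2.67 Y7.75 E0.6637
G1 X-3.00 Y6.50 E0.7239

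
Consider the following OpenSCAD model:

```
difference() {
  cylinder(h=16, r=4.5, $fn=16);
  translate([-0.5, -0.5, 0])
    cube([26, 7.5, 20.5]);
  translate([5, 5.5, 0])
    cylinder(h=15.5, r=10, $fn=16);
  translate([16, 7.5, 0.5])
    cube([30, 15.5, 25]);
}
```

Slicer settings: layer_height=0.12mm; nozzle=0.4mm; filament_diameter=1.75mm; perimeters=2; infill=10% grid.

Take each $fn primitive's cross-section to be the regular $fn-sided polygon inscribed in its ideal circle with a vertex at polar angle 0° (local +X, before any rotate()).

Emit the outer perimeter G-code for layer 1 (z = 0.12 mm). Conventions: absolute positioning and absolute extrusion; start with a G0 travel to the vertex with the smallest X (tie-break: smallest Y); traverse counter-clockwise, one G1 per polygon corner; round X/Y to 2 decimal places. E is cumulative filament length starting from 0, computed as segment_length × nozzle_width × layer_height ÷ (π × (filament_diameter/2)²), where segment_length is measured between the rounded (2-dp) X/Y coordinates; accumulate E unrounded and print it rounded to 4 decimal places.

At z = 0.12 mm: the r=4.5 cylinder gives a regular 16-gon of circumradius 4.5 (constant along its height); the cube at (-0.5, -0.5) (footprint 26×7.5) is included at this height; the r=10 cylinder at (5, 5.5) contributes a regular 16-gon of circumradius 10; the cube at (16, 7.5) does not reach this height (z outside [0.5, 25.5]); Subtracting the remaining from the first: starting from the r=4.5 cylinder, the 26×7.5 cube at (-0.5, -0.5) partially overlaps it — only the 20.20 mm² overlap (of its 195.00 mm²) is removed, clipping the outline; the r=10 cylinder at (5, 5.5) partially overlaps it — only the 29.21 mm² overlap (of its 306.15 mm²) is removed, clipping the outline — 1 connected region. The outline is a single polygon with 10 vertices. Extrusion per mm of travel: 0.4 × 0.12 / (π × 0.875²) = 0.019956. Accumulating E over each segment gives final E = 0.3883.

G0 X-4.50 Y0.00 Z0.12
G1 X-4.16 Y-1.72 E0.0350
G1 X-3.18 Y-3.18 E0.0701
G1 X-1.72 Y-4.16 E0.1052
G1 X0.00 Y-4.50 E0.1402
G1 X1.72 Y-4.16 E0.1751
G1 X2.08 Y-3.92 E0.1838
G1 X1.17 Y-3.74 E0.2023
G1 X-2.07 Y-1.57 E0.2801
G1 X-4.18 Y1.59 E0.3559
G1 X-4.50 Y0.00 E0.3883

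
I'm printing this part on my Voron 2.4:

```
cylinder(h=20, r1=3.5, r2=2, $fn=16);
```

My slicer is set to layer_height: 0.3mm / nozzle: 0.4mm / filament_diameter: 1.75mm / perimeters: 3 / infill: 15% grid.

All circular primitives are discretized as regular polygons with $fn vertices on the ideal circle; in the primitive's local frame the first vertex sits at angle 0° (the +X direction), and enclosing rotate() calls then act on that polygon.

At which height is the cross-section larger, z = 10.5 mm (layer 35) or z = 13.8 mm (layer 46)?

layer 35 (z = 10.5 mm)

Layer 35 (z = 10.5): the cone: at t=0.525 of its height the radius interpolates to r₁+(r₂−r₁)t = 2.712, giving a regular 16-gon of that circumradius (area = (16/2)·2.712²·sin(360°/16) = 22.53 mm²). So its area = 22.53 mm². Layer 46 (z = 13.8): the cone contributes a regular 16-gon of circumradius 2.465 (interpolated between r1=3.5 and r2=2 at t=0.690) (area = (16/2)·2.465²·sin(360°/16) = 18.60 mm²). So its area = 18.60 mm². Layer 35 is larger (22.53 vs 18.60 mm²).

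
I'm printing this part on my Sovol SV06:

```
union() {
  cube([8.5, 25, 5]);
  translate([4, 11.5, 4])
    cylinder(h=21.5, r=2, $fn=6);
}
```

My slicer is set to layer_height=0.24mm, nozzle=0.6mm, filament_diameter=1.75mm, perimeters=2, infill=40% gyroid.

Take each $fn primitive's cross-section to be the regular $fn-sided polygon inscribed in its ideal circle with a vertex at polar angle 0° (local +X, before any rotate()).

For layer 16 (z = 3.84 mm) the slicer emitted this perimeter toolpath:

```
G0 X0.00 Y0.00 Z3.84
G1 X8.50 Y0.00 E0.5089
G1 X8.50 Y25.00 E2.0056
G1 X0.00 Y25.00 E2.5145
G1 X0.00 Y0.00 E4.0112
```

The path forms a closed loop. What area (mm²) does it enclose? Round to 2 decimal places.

Apply the shoelace formula to the sequence of (X, Y) vertices; enclosed area = 212.50 mm².

212.50 mm²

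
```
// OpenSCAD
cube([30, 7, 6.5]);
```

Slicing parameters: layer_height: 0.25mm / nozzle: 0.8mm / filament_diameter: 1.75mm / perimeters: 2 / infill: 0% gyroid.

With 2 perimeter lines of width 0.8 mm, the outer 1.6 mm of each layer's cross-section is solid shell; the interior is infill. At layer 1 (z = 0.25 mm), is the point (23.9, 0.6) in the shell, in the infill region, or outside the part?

At z = 0.25 mm: the 30×7 cube contributes its full rectangle. Overall, the cross-section is a single solid region. The nearest boundary edge runs (0.00, 0.00)→(30.00, 0.00); distance from the point to it = 0.60 mm. The point is inside the cross-section, 0.60 mm from the nearest boundary — within the 1.6 mm shell band (2 × 0.8).

shell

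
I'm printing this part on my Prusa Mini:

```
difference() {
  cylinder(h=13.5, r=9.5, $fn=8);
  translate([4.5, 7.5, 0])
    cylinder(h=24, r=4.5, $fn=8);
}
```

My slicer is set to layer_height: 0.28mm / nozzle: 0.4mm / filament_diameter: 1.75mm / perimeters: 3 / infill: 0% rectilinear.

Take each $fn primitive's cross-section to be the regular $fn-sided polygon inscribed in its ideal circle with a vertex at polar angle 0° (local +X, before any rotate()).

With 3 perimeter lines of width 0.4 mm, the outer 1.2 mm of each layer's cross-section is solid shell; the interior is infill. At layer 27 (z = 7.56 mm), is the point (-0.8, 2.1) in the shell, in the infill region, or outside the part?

At z = 7.56 mm: the cylinder: section is a regular 8-gon, circumradius r=9.5; the r=4.5 cylinder at (4.5, 7.5) contributes a regular 8-gon of circumradius 4.5; After the difference (first − rest): starting from the r=9.5 cylinder, the r=4.5 cylinder at (4.5, 7.5) partially overlaps it — only the 28.05 mm² overlap (of its 57.28 mm²) is removed, clipping the outline — 1 connected region. Overall, the cross-section is a single solid region. The nearest boundary edge runs (0.00, 7.50)→(1.32, 4.32); distance from the point to it = 3.07 mm. The point is inside the cross-section and 3.07 mm from the nearest boundary — more than the 1.2 mm shell width (3 × 0.4), so it's in the infill interior.

infill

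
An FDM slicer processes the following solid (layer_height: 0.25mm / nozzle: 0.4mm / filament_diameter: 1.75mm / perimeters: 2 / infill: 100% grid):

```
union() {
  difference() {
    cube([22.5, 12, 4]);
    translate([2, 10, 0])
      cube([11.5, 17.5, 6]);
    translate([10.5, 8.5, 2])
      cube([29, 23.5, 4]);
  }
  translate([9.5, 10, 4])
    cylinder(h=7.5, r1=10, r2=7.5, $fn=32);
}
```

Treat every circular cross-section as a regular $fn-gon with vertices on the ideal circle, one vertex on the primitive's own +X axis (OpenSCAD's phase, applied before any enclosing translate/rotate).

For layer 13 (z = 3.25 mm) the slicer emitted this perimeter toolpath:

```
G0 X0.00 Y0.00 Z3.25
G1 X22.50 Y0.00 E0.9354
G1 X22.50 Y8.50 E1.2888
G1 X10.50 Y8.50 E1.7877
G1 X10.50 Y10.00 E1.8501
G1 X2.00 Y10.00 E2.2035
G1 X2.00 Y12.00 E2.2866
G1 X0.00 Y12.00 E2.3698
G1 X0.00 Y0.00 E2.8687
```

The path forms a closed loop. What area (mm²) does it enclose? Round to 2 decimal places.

Apply the shoelace formula to the sequence of (X, Y) vertices; enclosed area = 211.00 mm².

211.00 mm²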